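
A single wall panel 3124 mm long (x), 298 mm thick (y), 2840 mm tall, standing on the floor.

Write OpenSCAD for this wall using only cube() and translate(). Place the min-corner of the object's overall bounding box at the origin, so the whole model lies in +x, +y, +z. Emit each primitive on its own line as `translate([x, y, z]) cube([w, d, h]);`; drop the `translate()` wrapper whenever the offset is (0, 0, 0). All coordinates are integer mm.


cube([3124, 298, 2840]);


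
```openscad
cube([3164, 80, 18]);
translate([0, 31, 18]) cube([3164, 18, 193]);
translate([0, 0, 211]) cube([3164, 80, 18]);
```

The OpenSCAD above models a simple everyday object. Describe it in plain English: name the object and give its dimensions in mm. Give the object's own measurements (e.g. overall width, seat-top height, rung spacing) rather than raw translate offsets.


An I-beam lying along x, 3164 mm long. Overall section height 229 mm. Two flanges 80 mm wide (y) and 18 mm thick, one on the floor and one at the top; a web 18 mm thick runs between them, centred on the flange width.


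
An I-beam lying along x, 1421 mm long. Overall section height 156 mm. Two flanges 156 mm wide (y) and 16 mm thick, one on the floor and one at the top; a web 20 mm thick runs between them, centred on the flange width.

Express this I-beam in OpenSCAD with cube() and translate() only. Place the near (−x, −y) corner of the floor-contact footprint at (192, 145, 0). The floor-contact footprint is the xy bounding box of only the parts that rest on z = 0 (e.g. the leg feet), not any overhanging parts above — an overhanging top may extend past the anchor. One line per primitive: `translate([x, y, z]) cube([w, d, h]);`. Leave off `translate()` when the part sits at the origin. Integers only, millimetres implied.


translate([192, 145, 0]) cube([1421, 156, 16]);
translate([192, 213, 16]) cube([1421, 20, 124]);
translate([192, 145, 140]) cube([1421, 156, 16]);


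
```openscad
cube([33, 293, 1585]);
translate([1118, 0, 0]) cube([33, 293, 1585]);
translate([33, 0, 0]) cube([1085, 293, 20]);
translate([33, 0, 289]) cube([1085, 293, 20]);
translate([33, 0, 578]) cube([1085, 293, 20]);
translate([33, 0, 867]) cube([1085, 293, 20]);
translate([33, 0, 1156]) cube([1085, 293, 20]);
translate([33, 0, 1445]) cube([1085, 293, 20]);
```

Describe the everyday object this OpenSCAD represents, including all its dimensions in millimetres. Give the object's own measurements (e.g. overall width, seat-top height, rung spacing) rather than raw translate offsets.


An open bookshelf. Two side panels, each 33 mm thick, 293 mm deep and 1585 mm tall, stand 1151 mm apart (outside-to-outside). Between them sit 6 shelves, each 20 mm thick and 293 mm deep, spanning the full gap between the sides. The bottom shelf rests on the floor (its underside at z = 0) and the clear gap between one shelf's top and the next shelf's underside is 269 mm.


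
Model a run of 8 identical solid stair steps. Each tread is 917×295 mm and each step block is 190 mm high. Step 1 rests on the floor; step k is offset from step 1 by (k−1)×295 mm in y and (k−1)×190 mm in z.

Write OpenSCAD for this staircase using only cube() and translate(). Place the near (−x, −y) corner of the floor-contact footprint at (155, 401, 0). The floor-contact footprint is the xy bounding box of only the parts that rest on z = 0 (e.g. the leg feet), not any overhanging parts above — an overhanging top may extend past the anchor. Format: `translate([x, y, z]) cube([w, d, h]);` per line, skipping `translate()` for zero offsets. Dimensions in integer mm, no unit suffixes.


translate([155, 401, 0]) cube([917, 295, 190]);
translate([155, 696, 190]) cube([917, 295, 190]);
translate([155, 991, 380]) cube([917, 295, 190]);
translate([155, 1286, 570]) cube([917, 295, 190]);
translate([155, 1581, 760]) cube([917, 295, 190]);
translate([155, 1876, 950]) cube([917, 295, 190]);
translate([155, 2171, 1140]) cube([917, 295, 190]);
translate([155, 2466, 1330]) cube([917, 295, 190]);


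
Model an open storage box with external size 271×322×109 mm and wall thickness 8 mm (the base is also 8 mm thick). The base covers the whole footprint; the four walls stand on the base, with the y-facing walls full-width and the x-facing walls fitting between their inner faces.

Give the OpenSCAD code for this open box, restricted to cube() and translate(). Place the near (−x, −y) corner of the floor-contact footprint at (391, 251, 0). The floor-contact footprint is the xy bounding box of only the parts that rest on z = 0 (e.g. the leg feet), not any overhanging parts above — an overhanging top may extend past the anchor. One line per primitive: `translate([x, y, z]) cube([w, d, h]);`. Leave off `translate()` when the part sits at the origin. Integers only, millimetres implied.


translate([391, 251, 0]) cube([271, 322, 8]);
translate([391, 251, 8]) cube([271, 8, 101]);
translate([391, 565, 8]) cube([271, 8, 101]);
translate([391, 259, 8]) cube([8, 306, 101]);
translate([654, 259, 8]) cube([8, 306, 101]);


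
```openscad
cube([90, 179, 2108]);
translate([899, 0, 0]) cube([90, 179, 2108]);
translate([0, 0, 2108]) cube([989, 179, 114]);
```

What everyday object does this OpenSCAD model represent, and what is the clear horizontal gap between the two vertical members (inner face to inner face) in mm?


A door frame. The clear opening width is 809 mm.

Two 2108 mm tall posts with a header on top — a door frame. The left jamb is 90 mm wide at x = 0; the right jamb starts at x = 899. The clear opening is 899 − 90 = 809 mm.


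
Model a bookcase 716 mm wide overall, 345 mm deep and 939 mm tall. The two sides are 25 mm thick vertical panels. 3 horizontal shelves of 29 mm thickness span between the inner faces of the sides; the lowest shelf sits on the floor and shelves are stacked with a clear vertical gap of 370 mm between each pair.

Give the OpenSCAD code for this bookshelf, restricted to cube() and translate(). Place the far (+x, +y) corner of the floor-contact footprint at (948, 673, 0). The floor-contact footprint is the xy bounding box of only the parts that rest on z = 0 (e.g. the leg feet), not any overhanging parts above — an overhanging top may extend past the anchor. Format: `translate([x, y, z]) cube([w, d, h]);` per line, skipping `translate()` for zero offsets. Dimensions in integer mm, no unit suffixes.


translate([232, 328, 0]) cube([25, 345, 939]);
translate([923, 328, 0]) cube([25, 345, 939]);
translate([257, 328, 0]) cube([666, 345, 29]);
translate([257, 328, 399]) cube([666, 345, 29]);
translate([257, 328, 798]) cube([666, 345, 29]);


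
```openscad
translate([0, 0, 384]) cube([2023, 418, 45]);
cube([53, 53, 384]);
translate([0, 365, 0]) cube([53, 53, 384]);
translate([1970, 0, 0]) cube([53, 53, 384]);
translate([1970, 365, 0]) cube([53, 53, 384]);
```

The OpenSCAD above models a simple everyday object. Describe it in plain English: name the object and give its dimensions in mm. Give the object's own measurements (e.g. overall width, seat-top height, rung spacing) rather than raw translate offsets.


A bench: a 2023×418 mm seat slab, 45 mm thick, top at z = 429 mm, on four 53×53 mm square legs flush with the seat corners and standing on z = 0.


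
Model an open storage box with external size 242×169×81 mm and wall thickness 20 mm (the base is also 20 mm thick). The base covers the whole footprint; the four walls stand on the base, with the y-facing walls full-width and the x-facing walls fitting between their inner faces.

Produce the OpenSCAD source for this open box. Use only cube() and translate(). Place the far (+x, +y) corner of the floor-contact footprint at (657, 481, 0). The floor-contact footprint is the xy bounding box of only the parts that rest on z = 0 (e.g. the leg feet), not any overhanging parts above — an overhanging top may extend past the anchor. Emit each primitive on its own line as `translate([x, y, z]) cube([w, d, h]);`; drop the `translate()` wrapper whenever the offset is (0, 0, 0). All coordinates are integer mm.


translate([415, 312, 0]) cube([242, 169, 20]);
translate([415, 312, 20]) cube([242, 20, 61]);
translate([415, 461, 20]) cube([242, 20, 61]);
translate([415, 332, 20]) cube([20, 129, 61]);
translate([637, 332, 20]) cube([20, 129, 61]);


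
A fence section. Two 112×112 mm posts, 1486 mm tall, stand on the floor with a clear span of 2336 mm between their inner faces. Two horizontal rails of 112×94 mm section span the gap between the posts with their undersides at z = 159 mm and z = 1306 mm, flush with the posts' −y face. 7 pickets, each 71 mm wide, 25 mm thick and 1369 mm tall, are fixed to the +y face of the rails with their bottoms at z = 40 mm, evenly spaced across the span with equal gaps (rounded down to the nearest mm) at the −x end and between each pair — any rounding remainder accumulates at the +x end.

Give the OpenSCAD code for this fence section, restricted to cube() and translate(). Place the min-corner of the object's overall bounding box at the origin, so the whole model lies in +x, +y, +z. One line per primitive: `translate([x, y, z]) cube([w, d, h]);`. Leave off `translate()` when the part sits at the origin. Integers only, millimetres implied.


cube([112, 112, 1486]);
translate([2448, 0, 0]) cube([112, 112, 1486]);
translate([112, 0, 159]) cube([2336, 112, 94]);
translate([112, 0, 1306]) cube([2336, 112, 94]);
translate([341, 112, 40]) cube([71, 25, 1369]);
translate([641, 112, 40]) cube([71, 25, 1369]);
translate([941, 112, 40]) cube([71, 25, 1369]);
translate([1241, 112, 40]) cube([71, 25, 1369]);
translate([1541, 112, 40]) cube([71, 25, 1369]);
translate([1841, 112, 40]) cube([71, 25, 1369]);
translate([2141, 112, 40]) cube([71, 25, 1369]);


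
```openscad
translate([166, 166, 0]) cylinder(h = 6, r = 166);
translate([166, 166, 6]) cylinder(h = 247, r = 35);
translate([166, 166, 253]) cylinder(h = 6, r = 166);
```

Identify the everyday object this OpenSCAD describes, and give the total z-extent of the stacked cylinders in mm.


A spool. The overall height is 259 mm.

Three coaxial cylinders, large–small–large — a spool. Two 6 mm flanges and a 247 mm core give 6 + 247 + 6 = 259 mm.


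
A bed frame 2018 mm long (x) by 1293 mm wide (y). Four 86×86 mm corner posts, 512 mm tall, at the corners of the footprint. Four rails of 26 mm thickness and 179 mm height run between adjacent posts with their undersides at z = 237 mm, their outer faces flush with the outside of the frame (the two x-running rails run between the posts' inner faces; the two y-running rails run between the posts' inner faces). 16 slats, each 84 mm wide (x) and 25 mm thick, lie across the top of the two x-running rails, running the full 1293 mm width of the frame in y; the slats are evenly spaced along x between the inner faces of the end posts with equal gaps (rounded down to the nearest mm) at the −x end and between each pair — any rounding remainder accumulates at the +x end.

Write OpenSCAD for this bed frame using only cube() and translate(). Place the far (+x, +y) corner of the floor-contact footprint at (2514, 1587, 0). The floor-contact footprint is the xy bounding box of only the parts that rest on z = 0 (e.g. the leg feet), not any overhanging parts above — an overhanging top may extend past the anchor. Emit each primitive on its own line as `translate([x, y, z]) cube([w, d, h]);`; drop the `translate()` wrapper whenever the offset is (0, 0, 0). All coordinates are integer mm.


translate([496, 294, 0]) cube([86, 86, 512]);
translate([496, 1501, 0]) cube([86, 86, 512]);
translate([2428, 294, 0]) cube([86, 86, 512]);
translate([2428, 1501, 0]) cube([86, 86, 512]);
translate([582, 294, 237]) cube([1846, 26, 179]);
translate([582, 1561, 237]) cube([1846, 26, 179]);
translate([496, 380, 237]) cube([26, 1121, 179]);
translate([2488, 380, 237]) cube([26, 1121, 179]);
translate([611, 294, 416]) cube([84, 1293, 25]);
translate([724, 294, 416]) cube([84, 1293, 25]);
translate([837, 294, 416]) cube([84, 1293, 25]);
translate([950, 294, 416]) cube([84, 1293, 25]);
translate([1063, 294, 416]) cube([84, 1293, 25]);
translate([1176, 294, 416]) cube([84, 1293, 25]);
translate([1289, 294, 416]) cube([84, 1293, 25]);
translate([1402, 294, 416]) cube([84, 1293, 25]);
translate([1515, 294, 416]) cube([84, 1293, 25]);
translate([1628, 294, 416]) cube([84, 1293, 25]);
translate([1741, 294, 416]) cube([84, 1293, 25]);
translate([1854, 294, 416]) cube([84, 1293, 25]);
translate([1967, 294, 416]) cube([84, 1293, 25]);
translate([2080, 294, 416]) cube([84, 1293, 25]);
translate([2193, 294, 416]) cube([84, 1293, 25]);
translate([2306, 294, 416]) cube([84, 1293, 25]);


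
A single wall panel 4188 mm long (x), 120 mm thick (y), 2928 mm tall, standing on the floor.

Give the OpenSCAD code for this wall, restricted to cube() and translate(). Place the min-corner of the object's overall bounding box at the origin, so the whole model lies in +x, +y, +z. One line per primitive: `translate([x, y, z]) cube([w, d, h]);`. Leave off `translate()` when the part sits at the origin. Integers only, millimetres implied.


cube([4188, 120, 2928]);


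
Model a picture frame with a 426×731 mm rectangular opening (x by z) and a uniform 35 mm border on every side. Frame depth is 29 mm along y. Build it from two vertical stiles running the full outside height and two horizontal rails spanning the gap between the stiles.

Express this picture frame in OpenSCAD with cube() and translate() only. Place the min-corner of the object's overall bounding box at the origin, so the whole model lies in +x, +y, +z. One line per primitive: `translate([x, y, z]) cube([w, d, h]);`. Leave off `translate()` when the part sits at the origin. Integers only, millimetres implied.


cube([35, 29, 801]);
translate([461, 0, 0]) cube([35, 29, 801]);
translate([35, 0, 0]) cube([426, 29, 35]);
translate([35, 0, 766]) cube([426, 29, 35]);


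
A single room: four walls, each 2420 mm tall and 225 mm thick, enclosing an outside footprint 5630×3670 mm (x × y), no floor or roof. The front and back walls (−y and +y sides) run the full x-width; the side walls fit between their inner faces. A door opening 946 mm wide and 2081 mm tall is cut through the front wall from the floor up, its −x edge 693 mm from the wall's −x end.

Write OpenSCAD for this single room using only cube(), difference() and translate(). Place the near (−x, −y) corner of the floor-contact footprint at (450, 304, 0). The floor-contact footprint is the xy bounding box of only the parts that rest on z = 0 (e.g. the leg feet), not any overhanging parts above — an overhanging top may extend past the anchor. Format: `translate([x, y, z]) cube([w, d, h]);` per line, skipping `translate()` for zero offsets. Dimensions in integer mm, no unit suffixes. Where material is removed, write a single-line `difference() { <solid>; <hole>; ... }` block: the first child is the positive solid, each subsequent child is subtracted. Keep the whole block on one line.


difference() { translate([450, 304, 0]) cube([5630, 225, 2420]); translate([1143, 304, 0]) cube([946, 225, 2081]); }
translate([450, 3749, 0]) cube([5630, 225, 2420]);
translate([450, 529, 0]) cube([225, 3220, 2420]);
translate([5855, 529, 0]) cube([225, 3220, 2420]);


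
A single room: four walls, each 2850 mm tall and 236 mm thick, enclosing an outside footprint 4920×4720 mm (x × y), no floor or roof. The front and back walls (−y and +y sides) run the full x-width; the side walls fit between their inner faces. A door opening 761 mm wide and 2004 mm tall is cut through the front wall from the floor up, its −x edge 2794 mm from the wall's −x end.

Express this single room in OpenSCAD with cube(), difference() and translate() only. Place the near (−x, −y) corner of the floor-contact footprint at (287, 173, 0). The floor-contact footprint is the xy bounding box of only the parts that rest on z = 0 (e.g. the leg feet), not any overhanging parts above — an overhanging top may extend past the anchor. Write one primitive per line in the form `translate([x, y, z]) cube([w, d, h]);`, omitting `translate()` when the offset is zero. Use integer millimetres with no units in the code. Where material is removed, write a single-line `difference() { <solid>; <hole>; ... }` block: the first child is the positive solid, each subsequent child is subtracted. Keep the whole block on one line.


difference() { translate([287, 173, 0]) cube([4920, 236, 2850]); translate([3081, 173, 0]) cube([761, 236, 2004]); }
translate([287, 4657, 0]) cube([4920, 236, 2850]);
translate([287, 409, 0]) cube([236, 4248, 2850]);
translate([4971, 409, 0]) cube([236, 4248, 2850]);


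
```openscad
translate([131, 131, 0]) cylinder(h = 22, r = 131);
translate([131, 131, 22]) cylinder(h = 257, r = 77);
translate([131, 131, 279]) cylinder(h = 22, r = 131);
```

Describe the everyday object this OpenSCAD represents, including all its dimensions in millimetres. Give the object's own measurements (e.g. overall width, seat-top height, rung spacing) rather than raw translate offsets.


A spool: two coaxial disc flanges of radius 131 mm and thickness 22 mm, joined by a core cylinder of radius 77 mm and height 257 mm. The lower flange rests on z = 0 and the three cylinders share a vertical axis.


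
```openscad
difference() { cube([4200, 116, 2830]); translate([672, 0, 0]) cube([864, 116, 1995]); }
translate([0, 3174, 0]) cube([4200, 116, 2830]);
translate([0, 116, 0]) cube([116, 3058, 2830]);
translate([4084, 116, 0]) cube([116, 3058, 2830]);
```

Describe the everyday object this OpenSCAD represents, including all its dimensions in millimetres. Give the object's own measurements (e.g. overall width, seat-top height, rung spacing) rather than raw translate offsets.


A single room: four walls, each 2830 mm tall and 116 mm thick, enclosing an outside footprint 4200×3290 mm (x × y), no floor or roof. The front and back walls (−y and +y sides) run the full x-width; the side walls fit between their inner faces. A door opening 864 mm wide and 1995 mm tall is cut through the front wall from the floor up, its −x edge 672 mm from the wall's −x end.


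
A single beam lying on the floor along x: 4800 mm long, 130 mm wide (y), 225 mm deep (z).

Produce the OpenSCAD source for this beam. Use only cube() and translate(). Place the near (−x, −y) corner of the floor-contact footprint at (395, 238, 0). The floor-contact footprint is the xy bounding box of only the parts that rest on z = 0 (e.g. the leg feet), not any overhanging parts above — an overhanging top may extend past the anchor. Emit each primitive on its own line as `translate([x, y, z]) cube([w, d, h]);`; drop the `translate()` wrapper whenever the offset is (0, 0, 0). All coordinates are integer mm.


translate([395, 238, 0]) cube([4800, 130, 225]);


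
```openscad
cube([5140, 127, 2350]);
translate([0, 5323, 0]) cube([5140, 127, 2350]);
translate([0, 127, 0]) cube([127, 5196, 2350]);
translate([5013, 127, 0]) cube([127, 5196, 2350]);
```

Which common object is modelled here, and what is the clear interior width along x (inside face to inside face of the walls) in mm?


A house (or room) frame. The interior width is 4886 mm.

Four 2350 mm walls enclosing a rectangle with no floor or roof — a room or house frame. Outside width is 5140 mm and wall thickness is 127 mm, so the interior width is 5140 − 2 × 127 = 4886 mm.


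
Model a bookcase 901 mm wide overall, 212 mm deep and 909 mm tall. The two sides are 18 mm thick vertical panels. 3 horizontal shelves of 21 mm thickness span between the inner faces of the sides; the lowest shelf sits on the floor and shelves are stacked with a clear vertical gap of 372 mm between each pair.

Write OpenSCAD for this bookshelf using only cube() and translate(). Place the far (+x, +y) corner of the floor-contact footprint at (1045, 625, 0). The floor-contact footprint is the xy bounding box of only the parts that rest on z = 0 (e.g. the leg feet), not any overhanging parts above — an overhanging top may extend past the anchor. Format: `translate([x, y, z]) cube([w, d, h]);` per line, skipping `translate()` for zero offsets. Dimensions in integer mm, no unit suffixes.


translate([144, 413, 0]) cube([18, 212, 909]);
translate([1027, 413, 0]) cube([18, 212, 909]);
translate([162, 413, 0]) cube([865, 212, 21]);
translate([162, 413, 393]) cube([865, 212, 21]);
translate([162, 413, 786]) cube([865, 212, 21]);


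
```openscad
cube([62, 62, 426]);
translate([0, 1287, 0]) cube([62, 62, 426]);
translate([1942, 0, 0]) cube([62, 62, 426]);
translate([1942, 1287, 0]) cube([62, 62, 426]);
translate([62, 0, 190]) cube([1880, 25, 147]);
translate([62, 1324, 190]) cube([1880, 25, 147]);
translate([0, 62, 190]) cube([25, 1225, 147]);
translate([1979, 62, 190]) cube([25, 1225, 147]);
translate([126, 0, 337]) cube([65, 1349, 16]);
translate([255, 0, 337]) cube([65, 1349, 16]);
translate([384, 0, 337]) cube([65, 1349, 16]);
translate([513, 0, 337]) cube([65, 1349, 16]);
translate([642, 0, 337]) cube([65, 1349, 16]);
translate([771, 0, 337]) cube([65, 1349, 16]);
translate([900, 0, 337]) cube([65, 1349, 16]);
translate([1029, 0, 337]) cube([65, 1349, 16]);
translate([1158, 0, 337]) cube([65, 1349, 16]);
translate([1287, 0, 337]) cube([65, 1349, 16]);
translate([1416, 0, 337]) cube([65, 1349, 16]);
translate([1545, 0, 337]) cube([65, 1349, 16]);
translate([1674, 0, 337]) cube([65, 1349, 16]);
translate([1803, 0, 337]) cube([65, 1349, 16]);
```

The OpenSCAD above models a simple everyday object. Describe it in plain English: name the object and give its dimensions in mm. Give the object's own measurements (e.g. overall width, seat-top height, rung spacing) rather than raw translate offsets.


A bed frame 2004 mm long (x) by 1349 mm wide (y). Four 62×62 mm corner posts, 426 mm tall, at the corners of the footprint. Four rails of 25 mm thickness and 147 mm height run between adjacent posts with their undersides at z = 190 mm, their outer faces flush with the outside of the frame (the two x-running rails run between the posts' inner faces; the two y-running rails run between the posts' inner faces). 14 slats, each 65 mm wide (x) and 16 mm thick, lie across the top of the two x-running rails, running the full 1349 mm width of the frame in y; along x they sit between the end posts with a 64 mm gap after the −x posts and between neighbouring slats, leaving 74 mm before the +x posts.


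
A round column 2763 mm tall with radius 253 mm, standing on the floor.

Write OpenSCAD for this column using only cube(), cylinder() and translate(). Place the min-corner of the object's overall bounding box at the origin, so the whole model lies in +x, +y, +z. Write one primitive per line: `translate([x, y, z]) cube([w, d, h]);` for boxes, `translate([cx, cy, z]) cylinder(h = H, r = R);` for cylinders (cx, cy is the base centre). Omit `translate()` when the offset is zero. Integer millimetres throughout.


translate([253, 253, 0]) cylinder(h = 2763, r = 253);


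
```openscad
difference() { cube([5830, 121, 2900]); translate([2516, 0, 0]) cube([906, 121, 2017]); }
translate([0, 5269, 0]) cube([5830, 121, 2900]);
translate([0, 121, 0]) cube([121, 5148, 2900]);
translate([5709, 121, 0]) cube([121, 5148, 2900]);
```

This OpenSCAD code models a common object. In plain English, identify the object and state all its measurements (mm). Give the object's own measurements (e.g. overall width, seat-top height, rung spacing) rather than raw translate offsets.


A single room: four walls, each 2900 mm tall and 121 mm thick, enclosing an outside footprint 5830×5390 mm (x × y), no floor or roof. The front and back walls (−y and +y sides) run the full x-width; the side walls fit between their inner faces. A door opening 906 mm wide and 2017 mm tall is cut through the front wall from the floor up, its −x edge 2516 mm from the wall's −x end.


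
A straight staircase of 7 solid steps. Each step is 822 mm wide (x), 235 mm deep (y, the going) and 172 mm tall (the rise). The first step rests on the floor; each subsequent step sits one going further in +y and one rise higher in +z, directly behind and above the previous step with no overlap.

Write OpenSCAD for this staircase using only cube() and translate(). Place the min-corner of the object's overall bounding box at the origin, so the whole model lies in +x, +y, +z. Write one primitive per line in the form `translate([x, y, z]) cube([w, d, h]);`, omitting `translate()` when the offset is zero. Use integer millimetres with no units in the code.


cube([822, 235, 172]);
translate([0, 235, 172]) cube([822, 235, 172]);
translate([0, 470, 344]) cube([822, 235, 172]);
translate([0, 705, 516]) cube([822, 235, 172]);
translate([0, 940, 688]) cube([822, 235, 172]);
translate([0, 1175, 860]) cube([822, 235, 172]);
translate([0, 1410, 1032]) cube([822, 235, 172]);


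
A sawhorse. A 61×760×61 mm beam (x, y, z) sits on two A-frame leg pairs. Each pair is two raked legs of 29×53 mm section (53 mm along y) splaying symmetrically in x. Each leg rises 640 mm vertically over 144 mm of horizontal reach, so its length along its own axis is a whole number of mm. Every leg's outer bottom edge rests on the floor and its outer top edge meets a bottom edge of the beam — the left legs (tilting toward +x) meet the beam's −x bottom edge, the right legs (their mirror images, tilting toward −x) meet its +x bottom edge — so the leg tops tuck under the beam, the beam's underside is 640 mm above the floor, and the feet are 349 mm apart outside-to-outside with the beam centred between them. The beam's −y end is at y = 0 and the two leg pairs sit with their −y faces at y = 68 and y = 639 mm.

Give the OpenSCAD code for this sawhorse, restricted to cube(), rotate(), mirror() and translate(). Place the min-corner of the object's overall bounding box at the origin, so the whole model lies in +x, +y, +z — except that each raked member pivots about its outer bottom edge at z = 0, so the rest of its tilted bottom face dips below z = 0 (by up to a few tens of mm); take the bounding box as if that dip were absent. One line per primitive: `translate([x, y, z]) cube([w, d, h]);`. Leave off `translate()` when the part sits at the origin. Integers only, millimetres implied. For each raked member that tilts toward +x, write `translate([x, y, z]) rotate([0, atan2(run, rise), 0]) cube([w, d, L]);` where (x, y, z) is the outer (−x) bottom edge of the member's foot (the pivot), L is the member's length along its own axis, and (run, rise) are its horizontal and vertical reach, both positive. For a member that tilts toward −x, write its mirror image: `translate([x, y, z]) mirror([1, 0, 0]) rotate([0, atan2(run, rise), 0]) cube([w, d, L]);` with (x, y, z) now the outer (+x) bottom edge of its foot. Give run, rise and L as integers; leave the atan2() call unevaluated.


translate([144, 0, 640]) cube([61, 760, 61]);
translate([0, 68, 0]) rotate([0, atan2(144, 640), 0]) cube([29, 53, 656]);
translate([349, 68, 0]) mirror([1, 0, 0]) rotate([0, atan2(144, 640), 0]) cube([29, 53, 656]);
translate([0, 639, 0]) rotate([0, atan2(144, 640), 0]) cube([29, 53, 656]);
translate([349, 639, 0]) mirror([1, 0, 0]) rotate([0, atan2(144, 640), 0]) cube([29, 53, 656]);


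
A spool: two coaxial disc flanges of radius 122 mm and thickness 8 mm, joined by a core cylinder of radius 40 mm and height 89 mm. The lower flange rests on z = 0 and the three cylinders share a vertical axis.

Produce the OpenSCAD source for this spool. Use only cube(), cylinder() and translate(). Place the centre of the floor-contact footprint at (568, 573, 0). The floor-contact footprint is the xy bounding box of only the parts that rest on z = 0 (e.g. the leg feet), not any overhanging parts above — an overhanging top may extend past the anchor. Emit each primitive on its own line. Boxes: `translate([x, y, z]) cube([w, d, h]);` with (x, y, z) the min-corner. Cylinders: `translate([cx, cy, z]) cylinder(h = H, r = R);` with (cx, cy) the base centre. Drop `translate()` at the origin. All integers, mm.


translate([568, 573, 0]) cylinder(h = 8, r = 122);
translate([568, 573, 8]) cylinder(h = 89, r = 40);
translate([568, 573, 97]) cylinder(h = 8, r = 122);


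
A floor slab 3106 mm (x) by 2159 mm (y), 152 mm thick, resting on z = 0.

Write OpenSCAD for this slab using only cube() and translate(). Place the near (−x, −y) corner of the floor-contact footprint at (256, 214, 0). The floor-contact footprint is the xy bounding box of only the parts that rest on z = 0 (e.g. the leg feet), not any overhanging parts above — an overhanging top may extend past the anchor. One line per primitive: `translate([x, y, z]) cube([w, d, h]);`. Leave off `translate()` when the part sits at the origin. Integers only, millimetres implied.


translate([256, 214, 0]) cube([3106, 2159, 152]);


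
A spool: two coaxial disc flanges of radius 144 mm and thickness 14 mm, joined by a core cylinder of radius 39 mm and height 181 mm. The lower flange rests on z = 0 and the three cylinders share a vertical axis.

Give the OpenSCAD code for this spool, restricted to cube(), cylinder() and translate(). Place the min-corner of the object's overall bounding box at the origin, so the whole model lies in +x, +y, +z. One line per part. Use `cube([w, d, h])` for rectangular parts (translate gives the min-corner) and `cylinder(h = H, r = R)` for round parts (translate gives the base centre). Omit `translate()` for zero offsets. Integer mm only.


translate([144, 144, 0]) cylinder(h = 14, r = 144);
translate([144, 144, 14]) cylinder(h = 181, r = 39);
translate([144, 144, 195]) cylinder(h = 14, r = 144);


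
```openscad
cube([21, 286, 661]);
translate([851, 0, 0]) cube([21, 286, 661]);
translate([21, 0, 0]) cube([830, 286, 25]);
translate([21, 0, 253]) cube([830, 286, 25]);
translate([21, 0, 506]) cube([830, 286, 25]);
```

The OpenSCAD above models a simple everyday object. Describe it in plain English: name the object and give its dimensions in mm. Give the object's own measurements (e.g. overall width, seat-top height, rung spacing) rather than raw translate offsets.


An open bookshelf. Two side panels, each 21 mm thick, 286 mm deep and 661 mm tall, stand 872 mm apart (outside-to-outside). Between them sit 3 shelves, each 25 mm thick and 286 mm deep, spanning the full gap between the sides. The bottom shelf rests on the floor (its underside at z = 0) and the clear gap between one shelf's top and the next shelf's underside is 228 mm.


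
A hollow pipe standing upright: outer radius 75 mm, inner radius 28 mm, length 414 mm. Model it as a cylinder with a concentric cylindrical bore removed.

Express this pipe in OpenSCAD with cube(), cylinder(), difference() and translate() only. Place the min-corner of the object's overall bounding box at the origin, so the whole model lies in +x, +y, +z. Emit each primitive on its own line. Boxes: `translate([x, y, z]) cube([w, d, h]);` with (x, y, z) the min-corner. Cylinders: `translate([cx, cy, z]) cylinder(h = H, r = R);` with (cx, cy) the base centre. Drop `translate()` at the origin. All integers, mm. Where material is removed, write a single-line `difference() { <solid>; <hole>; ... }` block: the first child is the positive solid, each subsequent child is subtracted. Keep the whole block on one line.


difference() { translate([75, 75, 0]) cylinder(h = 414, r = 75); translate([75, 75, 0]) cylinder(h = 414, r = 28); }


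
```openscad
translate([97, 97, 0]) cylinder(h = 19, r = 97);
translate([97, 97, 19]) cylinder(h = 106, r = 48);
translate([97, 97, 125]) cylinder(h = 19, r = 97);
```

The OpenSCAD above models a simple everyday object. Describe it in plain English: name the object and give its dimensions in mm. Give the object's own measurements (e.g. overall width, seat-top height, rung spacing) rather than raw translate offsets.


A spool: two coaxial disc flanges of radius 97 mm and thickness 19 mm, joined by a core cylinder of radius 48 mm and height 106 mm. The lower flange rests on z = 0 and the three cylinders share a vertical axis.


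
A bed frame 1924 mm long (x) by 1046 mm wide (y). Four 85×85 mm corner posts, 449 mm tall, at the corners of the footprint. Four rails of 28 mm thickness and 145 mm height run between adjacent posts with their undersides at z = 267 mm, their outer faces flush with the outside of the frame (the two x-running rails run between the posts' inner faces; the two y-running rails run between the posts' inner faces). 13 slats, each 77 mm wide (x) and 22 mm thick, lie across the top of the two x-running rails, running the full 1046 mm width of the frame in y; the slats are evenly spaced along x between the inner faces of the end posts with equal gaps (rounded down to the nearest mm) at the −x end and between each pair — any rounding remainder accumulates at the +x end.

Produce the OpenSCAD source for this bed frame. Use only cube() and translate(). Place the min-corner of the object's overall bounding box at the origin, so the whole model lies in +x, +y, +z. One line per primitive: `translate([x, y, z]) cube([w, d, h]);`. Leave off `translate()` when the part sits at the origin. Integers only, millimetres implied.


cube([85, 85, 449]);
translate([0, 961, 0]) cube([85, 85, 449]);
translate([1839, 0, 0]) cube([85, 85, 449]);
translate([1839, 961, 0]) cube([85, 85, 449]);
translate([85, 0, 267]) cube([1754, 28, 145]);
translate([85, 1018, 267]) cube([1754, 28, 145]);
translate([0, 85, 267]) cube([28, 876, 145]);
translate([1896, 85, 267]) cube([28, 876, 145]);
translate([138, 0, 412]) cube([77, 1046, 22]);
translate([268, 0, 412]) cube([77, 1046, 22]);
translate([398, 0, 412]) cube([77, 1046, 22]);
translate([528, 0, 412]) cube([77, 1046, 22]);
translate([658, 0, 412]) cube([77, 1046, 22]);
translate([788, 0, 412]) cube([77, 1046, 22]);
translate([918, 0, 412]) cube([77, 1046, 22]);
translate([1048, 0, 412]) cube([77, 1046, 22]);
translate([1178, 0, 412]) cube([77, 1046, 22]);
translate([1308, 0, 412]) cube([77, 1046, 22]);
translate([1438, 0, 412]) cube([77, 1046, 22]);
translate([1568, 0, 412]) cube([77, 1046, 22]);
translate([1698, 0, 412]) cube([77, 1046, 22]);


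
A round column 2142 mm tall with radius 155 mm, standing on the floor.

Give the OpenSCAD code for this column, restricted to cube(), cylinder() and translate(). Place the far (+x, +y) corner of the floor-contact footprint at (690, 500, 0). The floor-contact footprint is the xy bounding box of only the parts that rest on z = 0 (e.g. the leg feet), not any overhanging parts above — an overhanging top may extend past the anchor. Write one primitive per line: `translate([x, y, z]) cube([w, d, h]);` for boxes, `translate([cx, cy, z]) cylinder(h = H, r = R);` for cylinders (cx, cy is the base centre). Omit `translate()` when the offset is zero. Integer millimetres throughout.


translate([535, 345, 0]) cylinder(h = 2142, r = 155);


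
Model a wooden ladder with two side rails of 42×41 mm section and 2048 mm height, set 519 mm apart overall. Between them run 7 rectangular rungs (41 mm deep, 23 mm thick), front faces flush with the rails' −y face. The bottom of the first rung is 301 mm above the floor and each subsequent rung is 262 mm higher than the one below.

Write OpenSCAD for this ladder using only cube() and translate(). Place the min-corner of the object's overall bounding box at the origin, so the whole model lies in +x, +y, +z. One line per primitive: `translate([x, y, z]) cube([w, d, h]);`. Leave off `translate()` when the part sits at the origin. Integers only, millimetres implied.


cube([42, 41, 2048]);
translate([477, 0, 0]) cube([42, 41, 2048]);
translate([42, 0, 301]) cube([435, 41, 23]);
translate([42, 0, 563]) cube([435, 41, 23]);
translate([42, 0, 825]) cube([435, 41, 23]);
translate([42, 0, 1087]) cube([435, 41, 23]);
translate([42, 0, 1349]) cube([435, 41, 23]);
translate([42, 0, 1611]) cube([435, 41, 23]);
translate([42, 0, 1873]) cube([435, 41, 23]);


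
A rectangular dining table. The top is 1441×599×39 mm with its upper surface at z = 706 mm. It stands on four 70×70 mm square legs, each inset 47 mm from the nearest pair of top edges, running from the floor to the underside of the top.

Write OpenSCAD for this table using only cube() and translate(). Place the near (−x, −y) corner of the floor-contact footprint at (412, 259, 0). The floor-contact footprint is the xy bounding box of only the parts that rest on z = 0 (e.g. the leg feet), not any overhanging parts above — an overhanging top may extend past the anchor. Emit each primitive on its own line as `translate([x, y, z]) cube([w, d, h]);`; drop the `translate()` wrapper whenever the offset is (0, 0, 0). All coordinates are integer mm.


// leg_h = 706 - 39 = 667
translate([365, 212, 667]) cube([1441, 599, 39]);
translate([412, 259, 0]) cube([70, 70, 667]);
translate([1689, 259, 0]) cube([70, 70, 667]);
translate([412, 694, 0]) cube([70, 70, 667]);
translate([1689, 694, 0]) cube([70, 70, 667]);


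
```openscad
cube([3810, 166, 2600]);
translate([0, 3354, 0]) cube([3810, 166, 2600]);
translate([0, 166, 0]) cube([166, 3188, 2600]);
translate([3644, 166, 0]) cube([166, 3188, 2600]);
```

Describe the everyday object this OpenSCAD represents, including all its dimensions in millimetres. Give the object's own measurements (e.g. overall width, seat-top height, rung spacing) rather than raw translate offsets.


The wall frame of a small rectangular building: four walls, each 2600 mm tall and 166 mm thick, enclosing a footprint 3810 mm (x) by 3520 mm (y) outside-to-outside, with no floor or roof. The front and back walls (the −y and +y sides) span the full width; the two side walls fit between them.


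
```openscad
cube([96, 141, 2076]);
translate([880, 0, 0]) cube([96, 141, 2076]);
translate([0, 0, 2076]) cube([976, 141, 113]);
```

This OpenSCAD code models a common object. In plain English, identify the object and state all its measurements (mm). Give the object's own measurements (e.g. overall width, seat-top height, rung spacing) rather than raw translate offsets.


A door frame. The clear opening is 784 mm wide and 2076 mm high. Two 96 mm wide jambs, 141 mm deep, stand either side of the opening from the floor to the top of the opening. A 113 mm thick head sits across the top of both jambs, spanning the full outside width of the frame.


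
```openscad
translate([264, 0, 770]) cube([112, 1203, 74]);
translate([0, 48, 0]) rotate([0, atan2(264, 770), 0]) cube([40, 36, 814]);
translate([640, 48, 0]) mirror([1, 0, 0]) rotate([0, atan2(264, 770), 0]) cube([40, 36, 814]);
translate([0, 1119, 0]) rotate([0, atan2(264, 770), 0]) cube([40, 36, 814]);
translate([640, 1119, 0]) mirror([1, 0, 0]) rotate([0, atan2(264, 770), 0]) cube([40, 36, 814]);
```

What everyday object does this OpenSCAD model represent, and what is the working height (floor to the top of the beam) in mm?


A sawhorse. The overall height is 844 mm.

A beam across two mirrored pairs of raked legs — a sawhorse. The beam's underside is at z = 770 (matching the legs' vertical rise in atan2(264, 770)) and the beam is 74 mm tall, so its top is at 770 + 74 = 844 mm. The raked legs top out at the beam's underside, so that is the highest point.


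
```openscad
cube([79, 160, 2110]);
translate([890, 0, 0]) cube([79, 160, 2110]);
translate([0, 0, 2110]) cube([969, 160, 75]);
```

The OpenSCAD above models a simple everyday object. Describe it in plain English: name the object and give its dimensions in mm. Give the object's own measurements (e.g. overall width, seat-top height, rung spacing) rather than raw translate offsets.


A door frame. The clear opening is 811 mm wide and 2110 mm high. Two 79 mm wide jambs, 160 mm deep, stand either side of the opening from the floor to the top of the opening. A 75 mm thick head sits across the top of both jambs, spanning the full outside width of the frame.


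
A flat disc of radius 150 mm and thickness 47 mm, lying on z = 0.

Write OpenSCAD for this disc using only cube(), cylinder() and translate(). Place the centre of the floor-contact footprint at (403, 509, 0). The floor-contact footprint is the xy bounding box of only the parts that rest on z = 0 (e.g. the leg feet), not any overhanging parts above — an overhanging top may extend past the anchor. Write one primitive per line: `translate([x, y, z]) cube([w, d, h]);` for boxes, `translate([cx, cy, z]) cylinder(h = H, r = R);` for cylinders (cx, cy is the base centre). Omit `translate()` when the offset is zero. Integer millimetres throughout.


translate([403, 509, 0]) cylinder(h = 47, r = 150);
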